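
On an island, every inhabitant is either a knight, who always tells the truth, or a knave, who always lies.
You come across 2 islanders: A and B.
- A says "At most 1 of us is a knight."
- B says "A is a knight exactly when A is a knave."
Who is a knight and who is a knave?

Since A is a knight, "at most 1 of us is a knight" needs to be true, which holds.
B is a knave, so "A is a knight exactly when A is a knave" must be False — and it is.

A is a knight and B is a knave.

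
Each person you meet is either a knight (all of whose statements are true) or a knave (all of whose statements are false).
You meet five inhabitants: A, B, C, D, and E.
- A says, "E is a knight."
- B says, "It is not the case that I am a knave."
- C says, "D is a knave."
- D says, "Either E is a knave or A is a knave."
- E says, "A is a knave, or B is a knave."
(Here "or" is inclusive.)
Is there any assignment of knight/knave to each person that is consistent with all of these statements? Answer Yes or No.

One consistent assignment: A=knight, B=knave, C=knight, D=knave, E=knight.

Yes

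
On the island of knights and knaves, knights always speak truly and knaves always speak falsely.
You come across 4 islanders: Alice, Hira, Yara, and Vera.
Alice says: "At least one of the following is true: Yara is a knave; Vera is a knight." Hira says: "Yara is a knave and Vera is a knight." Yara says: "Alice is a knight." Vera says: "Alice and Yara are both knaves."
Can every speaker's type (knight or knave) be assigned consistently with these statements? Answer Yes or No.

No

Checking all 16 assignments, each has at least one speaker whose statement's truth value contradicts their type.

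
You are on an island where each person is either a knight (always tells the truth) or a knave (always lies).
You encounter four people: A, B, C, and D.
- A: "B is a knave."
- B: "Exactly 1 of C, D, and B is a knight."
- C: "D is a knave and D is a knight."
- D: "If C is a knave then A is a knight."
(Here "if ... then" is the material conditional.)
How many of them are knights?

1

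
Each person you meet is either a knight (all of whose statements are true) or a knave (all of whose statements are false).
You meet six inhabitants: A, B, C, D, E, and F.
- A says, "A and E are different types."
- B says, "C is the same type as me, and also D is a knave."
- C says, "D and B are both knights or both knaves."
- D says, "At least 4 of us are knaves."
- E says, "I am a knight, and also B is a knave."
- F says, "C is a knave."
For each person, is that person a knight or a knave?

Knights: D and F. Knaves: A, B, C, and E.

A is a knave, and the claim "A and E are different types" is indeed false.
B (knave): "C is the same type as me, and also D is a knave" — false. ✓
C is a knave, so "D and B are both knights or both knaves" must be false — and it is.
D is a knight, and the claim "at least 4 of us are knaves" is indeed True.
E is a knave, so "I am a knight, and also B is a knave" must be false — and it is.
F (knight): "C is a knave" — True. ✓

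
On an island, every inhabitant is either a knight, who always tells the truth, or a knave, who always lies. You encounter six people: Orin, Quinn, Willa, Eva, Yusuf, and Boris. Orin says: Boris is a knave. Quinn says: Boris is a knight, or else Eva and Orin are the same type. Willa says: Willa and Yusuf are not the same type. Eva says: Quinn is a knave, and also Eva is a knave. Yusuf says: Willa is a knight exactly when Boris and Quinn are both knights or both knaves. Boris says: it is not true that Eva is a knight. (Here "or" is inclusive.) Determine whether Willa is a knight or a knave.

Willa is a knave.

Consistent assignments: {Orin=knave, Quinn=knight, Willa=knave, Eva=knave, Yusuf=knave, Boris=knight}
In every consistent assignment, Willa is a knave.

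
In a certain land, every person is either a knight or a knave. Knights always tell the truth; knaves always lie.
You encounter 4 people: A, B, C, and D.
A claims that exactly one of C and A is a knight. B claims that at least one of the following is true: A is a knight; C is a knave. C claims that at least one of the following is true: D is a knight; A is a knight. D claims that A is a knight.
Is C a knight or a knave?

C is a knave.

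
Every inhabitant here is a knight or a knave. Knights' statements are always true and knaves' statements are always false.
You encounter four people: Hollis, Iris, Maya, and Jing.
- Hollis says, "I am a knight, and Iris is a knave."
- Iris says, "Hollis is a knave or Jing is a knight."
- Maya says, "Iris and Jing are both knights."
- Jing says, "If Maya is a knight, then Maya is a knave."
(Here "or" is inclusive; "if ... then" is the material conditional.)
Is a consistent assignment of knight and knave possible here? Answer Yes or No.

No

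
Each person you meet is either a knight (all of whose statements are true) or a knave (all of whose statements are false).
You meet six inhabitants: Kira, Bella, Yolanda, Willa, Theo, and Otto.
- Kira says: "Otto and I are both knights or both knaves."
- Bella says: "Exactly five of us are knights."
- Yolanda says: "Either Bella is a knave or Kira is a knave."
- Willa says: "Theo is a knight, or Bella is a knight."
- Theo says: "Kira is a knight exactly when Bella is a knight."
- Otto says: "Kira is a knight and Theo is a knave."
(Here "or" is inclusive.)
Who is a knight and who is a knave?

Kira is a knight, Bella is a knave, Yolanda is a knight, Willa is a knave, Theo is a knave, and Otto is a knight.

Kira is a knight; "Otto and I are both knights or both knaves" is True, as required.
Bella is a knave, and the claim "exactly five of us are knights" is indeed False.
Since Yolanda is a knight, "either Bella is a knave or Kira is a knave" needs to be True, which holds.
Since Willa is a knave, "Theo is a knight, or Bella is a knight" needs to be False, which holds.
Theo (knave): "Kira is a knight exactly when Bella is a knight" — False. ✓
Otto is a knight, and the claim "Kira is a knight and Theo is a knave" is indeed True.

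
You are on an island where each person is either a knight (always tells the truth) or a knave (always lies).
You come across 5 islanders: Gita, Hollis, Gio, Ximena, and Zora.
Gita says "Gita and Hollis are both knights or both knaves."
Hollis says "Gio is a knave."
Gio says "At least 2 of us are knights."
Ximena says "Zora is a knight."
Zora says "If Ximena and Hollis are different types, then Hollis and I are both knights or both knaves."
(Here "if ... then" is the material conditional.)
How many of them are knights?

The unique consistent assignment is Gita=knave, Hollis=knight, Gio=knave, Ximena=knave, Zora=knave.
That has 1 knight.

1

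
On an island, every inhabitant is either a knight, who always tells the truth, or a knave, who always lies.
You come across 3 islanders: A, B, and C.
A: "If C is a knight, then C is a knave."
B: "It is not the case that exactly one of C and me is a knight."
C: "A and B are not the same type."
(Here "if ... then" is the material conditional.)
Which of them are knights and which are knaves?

A is a knave, B is a knight, and C is a knight.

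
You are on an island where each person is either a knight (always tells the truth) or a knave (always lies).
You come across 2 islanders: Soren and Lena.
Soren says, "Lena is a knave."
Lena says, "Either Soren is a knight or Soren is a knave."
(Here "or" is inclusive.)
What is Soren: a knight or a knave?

Soren is a knave.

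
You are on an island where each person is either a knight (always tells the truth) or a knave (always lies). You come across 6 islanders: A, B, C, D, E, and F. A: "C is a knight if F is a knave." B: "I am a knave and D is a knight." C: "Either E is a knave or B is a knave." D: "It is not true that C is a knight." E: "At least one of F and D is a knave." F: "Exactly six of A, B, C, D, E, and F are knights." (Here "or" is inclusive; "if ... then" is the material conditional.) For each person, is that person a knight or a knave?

A is a knight, B is a knave, C is a knight, D is a knave, E is a knight, and F is a knave.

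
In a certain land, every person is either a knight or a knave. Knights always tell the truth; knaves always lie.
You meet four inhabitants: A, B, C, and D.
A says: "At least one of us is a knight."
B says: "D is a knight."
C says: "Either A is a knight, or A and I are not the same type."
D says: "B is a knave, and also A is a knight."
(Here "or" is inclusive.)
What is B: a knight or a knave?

B is a knave.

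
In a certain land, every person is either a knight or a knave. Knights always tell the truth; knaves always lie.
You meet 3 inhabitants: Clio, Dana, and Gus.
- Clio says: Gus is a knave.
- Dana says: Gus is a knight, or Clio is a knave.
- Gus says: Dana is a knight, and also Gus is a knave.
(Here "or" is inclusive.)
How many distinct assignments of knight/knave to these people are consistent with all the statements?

Consistent assignments:
  Clio=knight, Dana=knave, Gus=knave

1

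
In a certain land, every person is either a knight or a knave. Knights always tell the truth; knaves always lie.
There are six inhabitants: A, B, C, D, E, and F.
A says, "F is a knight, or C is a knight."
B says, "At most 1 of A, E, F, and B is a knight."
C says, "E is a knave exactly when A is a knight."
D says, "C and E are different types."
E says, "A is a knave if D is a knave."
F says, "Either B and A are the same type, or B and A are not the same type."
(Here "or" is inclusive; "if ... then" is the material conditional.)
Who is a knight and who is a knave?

As a knight, A's statement "F is a knight, or C is a knight" should be True; it is.
B is a knave; "at most 1 of A, E, F, and B is a knight" is False, as required.
C is a knave, so "E is a knave exactly when A is a knight" must be False — and it is.
As a knight, D's statement "C and E are different types" should be True; it is.
E is a knight, and the claim "A is a knave if D is a knave" is indeed True.
F is a knight; "either B and A are the same type, or B and A are not the same type" is True, as required.

A is a knight, B is a knave, C is a knave, D is a knight, E is a knight, and F is a knight.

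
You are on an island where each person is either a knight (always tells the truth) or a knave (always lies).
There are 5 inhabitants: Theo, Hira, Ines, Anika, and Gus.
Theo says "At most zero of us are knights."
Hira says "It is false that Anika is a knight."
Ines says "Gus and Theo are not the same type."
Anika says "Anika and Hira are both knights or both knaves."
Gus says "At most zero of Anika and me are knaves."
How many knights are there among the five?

The unique consistent assignment is Theo=knave, Hira=knight, Ines=knave, Anika=knave, Gus=knave.
That has 1 knight.

1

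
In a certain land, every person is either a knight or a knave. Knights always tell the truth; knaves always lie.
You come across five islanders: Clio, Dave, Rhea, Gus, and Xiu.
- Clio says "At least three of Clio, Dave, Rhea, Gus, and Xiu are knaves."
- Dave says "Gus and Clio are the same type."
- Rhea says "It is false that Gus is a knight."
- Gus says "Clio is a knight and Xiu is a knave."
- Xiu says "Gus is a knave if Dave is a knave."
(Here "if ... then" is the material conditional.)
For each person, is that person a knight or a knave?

Since Clio is a knave, "at least three of Clio, Dave, Rhea, Gus, and Xiu are knaves" needs to be False, which holds.
Dave is a knight; "Gus and Clio are the same type" is true, as required.
Rhea (knight): "it is false that Gus is a knight" — true. ✓
Gus is a knave, and the claim "Clio is a knight and Xiu is a knave" is indeed False.
Xiu (knight): "Gus is a knave if Dave is a knave" — true. ✓

Clio is a knave, Dave is a knight, Rhea is a knight, Gus is a knave, and Xiu is a knight.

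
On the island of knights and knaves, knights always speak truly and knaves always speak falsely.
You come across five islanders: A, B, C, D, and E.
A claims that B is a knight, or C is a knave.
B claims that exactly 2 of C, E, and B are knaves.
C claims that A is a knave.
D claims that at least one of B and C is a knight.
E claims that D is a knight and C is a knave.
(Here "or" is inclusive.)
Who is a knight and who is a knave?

A is a knight, B is a knave, C is a knave, D is a knave, and E is a knave.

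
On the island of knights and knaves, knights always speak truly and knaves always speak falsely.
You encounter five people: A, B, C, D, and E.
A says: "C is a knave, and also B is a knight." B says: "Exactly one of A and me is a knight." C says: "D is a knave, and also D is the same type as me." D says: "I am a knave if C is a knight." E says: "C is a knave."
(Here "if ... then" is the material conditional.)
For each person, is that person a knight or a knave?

A is a knave, B is a knave, C is a knave, D is a knight, and E is a knight.

A (knave): "C is a knave, and also B is a knight" — False. ✓
B is a knave, so "exactly one of A and me is a knight" must be False — and it is.
Since C is a knave, "D is a knave, and also D is the same type as me" needs to be False, which holds.
D is a knight; "I am a knave if C is a knight" is True, as required.
E (knight): "C is a knave" — True. ✓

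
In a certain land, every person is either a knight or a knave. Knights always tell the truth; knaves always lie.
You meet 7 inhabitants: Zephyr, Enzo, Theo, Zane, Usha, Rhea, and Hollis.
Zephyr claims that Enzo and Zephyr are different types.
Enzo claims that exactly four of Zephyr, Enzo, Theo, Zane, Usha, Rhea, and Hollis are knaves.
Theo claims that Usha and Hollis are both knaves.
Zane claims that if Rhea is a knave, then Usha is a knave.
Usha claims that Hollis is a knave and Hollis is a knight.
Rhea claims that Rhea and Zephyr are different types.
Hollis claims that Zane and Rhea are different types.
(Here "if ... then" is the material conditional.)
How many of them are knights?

The unique consistent assignment is Zephyr=knave, Enzo=knave, Theo=knave, Zane=knight, Usha=knave, Rhea=knave, Hollis=knight.
That has 2 knights.

2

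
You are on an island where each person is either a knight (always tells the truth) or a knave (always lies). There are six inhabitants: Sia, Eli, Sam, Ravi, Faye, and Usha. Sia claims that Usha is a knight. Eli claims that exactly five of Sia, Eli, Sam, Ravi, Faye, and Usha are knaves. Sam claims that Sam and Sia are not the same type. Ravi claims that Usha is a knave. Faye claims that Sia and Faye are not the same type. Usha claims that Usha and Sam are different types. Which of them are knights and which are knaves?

Sia is a knave, Eli is a knave, Sam is a knave, Ravi is a knight, Faye is a knight, and Usha is a knave.

As a knave, Sia's statement "Usha is a knight" should be False; it is.
Eli is a knave; "exactly five of Sia, Eli, Sam, Ravi, Faye, and Usha are knaves" is False, as required.
As a knave, Sam's statement "Sam and Sia are not the same type" should be False; it is.
Since Ravi is a knight, "Usha is a knave" needs to be true, which holds.
Faye is a knight, so "Sia and Faye are not the same type" must be true — and it is.
Usha is a knave, so "Usha and Sam are different types" must be False — and it is.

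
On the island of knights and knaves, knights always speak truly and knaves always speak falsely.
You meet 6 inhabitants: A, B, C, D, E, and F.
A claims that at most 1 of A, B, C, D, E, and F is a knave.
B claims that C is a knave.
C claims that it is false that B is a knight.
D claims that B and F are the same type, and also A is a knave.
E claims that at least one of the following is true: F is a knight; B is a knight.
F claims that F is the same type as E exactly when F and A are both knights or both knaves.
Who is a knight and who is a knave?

Knights: B and E. Knaves: A, C, D, and F.

A is a knave; "at most 1 of A, B, C, D, E, and F is a knave" is False, as required.
As a knight, B's statement "C is a knave" should be true; it is.
Since C is a knave, "it is false that B is a knight" needs to be False, which holds.
D is a knave, so "B and F are the same type, and also A is a knave" must be False — and it is.
E is a knight, so "at least one of the following is true: F is a knight; B is a knight" must be true — and it is.
F is a knave; "F is the same type as E exactly when F and A are both knights or both knaves" is False, as required.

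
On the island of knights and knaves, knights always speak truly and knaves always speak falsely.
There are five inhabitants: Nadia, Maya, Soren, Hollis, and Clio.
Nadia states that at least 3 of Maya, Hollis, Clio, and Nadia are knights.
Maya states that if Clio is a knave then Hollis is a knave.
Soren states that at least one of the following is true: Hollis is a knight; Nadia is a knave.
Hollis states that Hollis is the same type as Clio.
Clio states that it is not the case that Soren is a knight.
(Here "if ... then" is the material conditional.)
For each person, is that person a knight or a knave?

Knights: Nadia, Maya, and Clio. Knaves: Soren and Hollis.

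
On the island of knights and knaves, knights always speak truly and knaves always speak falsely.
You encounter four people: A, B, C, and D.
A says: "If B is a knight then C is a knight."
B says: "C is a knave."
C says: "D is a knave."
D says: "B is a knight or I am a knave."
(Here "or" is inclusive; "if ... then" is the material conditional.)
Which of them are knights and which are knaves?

As a knave, A's statement "if B is a knight then C is a knight" should be False; it is.
Since B is a knight, "C is a knave" needs to be True, which holds.
As a knave, C's statement "D is a knave" should be False; it is.
D (knight): "B is a knight or I am a knave" — True. ✓

A is a knave, B is a knight, C is a knave, and D is a knight.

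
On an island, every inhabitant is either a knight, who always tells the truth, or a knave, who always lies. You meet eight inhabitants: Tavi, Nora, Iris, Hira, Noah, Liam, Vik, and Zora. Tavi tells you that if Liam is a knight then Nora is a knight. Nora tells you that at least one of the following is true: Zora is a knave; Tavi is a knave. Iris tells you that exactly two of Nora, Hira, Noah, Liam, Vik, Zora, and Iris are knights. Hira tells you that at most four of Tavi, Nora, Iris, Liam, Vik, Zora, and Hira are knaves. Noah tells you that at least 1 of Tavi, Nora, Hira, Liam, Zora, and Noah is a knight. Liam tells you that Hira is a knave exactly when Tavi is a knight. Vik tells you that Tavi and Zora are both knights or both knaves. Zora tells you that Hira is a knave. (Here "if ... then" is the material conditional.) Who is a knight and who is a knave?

Knights: Tavi, Nora, Hira, and Noah. Knaves: Iris, Liam, Vik, and Zora.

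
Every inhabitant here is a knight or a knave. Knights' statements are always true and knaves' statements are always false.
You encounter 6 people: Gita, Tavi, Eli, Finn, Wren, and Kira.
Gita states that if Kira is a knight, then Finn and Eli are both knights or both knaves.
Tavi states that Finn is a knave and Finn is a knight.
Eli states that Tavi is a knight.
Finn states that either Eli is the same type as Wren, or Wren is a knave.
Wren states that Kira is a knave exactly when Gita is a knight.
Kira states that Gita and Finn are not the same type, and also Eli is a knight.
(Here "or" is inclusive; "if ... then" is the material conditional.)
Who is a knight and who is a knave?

Gita is a knight, Tavi is a knave, Eli is a knave, Finn is a knave, Wren is a knight, and Kira is a knave.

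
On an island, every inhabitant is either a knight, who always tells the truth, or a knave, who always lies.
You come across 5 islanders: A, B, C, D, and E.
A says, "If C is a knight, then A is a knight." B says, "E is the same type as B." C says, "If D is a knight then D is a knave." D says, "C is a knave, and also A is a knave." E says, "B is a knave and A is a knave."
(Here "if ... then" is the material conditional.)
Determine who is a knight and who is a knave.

Knights: C and E. Knaves: A, B, and D.

A is a knave, and the claim "if C is a knight, then A is a knight" is indeed false.
B is a knave; "E is the same type as B" is false, as required.
C is a knight, and the claim "if D is a knight then D is a knave" is indeed true.
D (knave): "C is a knave, and also A is a knave" — false. ✓
E is a knight; "B is a knave and A is a knave" is true, as required.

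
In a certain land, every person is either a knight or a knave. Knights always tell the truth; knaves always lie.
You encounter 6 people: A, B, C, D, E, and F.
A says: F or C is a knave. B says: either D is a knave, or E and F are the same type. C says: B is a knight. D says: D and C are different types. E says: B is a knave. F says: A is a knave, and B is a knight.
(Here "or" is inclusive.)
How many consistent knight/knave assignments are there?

1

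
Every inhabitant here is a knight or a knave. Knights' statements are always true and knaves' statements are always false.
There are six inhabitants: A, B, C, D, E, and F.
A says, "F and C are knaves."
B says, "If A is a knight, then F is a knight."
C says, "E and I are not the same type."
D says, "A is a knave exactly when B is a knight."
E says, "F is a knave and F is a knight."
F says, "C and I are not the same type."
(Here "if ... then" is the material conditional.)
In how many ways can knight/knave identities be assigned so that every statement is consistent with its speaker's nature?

2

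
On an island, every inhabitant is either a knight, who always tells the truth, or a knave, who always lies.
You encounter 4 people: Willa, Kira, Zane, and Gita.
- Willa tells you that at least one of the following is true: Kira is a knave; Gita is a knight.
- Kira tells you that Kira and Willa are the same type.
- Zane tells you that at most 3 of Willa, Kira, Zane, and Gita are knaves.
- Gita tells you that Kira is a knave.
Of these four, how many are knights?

The unique consistent assignment is Willa=knight, Kira=knave, Zane=knight, Gita=knight.
That has 3 knights.

3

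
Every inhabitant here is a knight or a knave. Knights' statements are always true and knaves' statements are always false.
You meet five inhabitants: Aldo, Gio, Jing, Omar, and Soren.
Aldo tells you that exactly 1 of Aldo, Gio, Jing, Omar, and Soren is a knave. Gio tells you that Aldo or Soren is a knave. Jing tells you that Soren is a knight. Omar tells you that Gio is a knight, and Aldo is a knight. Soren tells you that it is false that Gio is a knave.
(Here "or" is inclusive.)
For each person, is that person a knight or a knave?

Knights: Gio, Jing, and Soren. Knaves: Aldo and Omar.

Aldo is a knave; "exactly 1 of Aldo, Gio, Jing, Omar, and Soren is a knave" is false, as required.
Gio is a knight, and the claim "Aldo or Soren is a knave" is indeed True.
Jing is a knight, so "Soren is a knight" must be True — and it is.
Omar is a knave; "Gio is a knight, and Aldo is a knight" is false, as required.
Soren is a knight, so "it is false that Gio is a knave" must be True — and it is.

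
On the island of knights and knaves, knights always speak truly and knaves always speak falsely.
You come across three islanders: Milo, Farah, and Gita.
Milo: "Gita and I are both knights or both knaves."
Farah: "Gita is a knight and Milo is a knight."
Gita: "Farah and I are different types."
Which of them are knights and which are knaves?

Milo is a knave, and the claim "Gita and I are both knights or both knaves" is indeed false.
As a knave, Farah's statement "Gita is a knight and Milo is a knight" should be false; it is.
Gita is a knight, and the claim "Farah and I are different types" is indeed true.

Milo is a knave, Farah is a knave, and Gita is a knight.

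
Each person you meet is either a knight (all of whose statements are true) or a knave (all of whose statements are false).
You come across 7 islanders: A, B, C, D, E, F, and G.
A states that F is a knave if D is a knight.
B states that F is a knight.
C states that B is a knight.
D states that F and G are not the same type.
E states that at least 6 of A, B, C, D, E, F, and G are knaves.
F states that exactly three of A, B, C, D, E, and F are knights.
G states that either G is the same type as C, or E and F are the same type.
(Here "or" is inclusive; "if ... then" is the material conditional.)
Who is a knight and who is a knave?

A is a knight; "F is a knave if D is a knight" is true, as required.
Since B is a knave, "F is a knight" needs to be False, which holds.
As a knave, C's statement "B is a knight" should be False; it is.
D is a knight; "F and G are not the same type" is true, as required.
E is a knave; "at least 6 of A, B, C, D, E, F, and G are knaves" is False, as required.
F is a knave; "exactly three of A, B, C, D, E, and F are knights" is False, as required.
G is a knight; "either G is the same type as C, or E and F are the same type" is true, as required.

A is a knight, B is a knave, C is a knave, D is a knight, E is a knave, F is a knave, and G is a knight.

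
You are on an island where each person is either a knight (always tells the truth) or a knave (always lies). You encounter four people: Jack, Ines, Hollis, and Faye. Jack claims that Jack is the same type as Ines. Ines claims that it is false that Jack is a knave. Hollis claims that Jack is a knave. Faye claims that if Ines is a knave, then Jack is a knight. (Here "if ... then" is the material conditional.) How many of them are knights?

The unique consistent assignment is Jack=knight, Ines=knight, Hollis=knave, Faye=knight.
That has 3 knights.

3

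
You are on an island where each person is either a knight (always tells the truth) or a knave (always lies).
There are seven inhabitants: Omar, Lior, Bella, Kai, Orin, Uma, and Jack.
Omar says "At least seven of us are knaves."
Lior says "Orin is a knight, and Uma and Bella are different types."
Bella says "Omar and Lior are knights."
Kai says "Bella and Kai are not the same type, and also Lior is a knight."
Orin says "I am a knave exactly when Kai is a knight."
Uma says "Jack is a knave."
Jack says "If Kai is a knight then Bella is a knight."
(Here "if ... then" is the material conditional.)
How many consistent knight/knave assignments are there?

Consistent assignments:
  Omar=knave, Lior=knave, Bella=knave, Kai=knave, Orin=knight, Uma=knave, Jack=knight
  Omar=knave, Lior=knave, Bella=knave, Kai=knave, Orin=knave, Uma=knave, Jack=knight

2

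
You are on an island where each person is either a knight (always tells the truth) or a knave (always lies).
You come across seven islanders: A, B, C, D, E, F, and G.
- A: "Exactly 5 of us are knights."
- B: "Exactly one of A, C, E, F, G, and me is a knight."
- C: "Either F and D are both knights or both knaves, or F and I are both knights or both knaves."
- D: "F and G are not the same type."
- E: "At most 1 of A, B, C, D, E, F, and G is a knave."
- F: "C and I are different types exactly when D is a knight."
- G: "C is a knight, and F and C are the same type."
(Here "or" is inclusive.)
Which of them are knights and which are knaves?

A is a knave, B is a knave, C is a knight, D is a knave, E is a knave, F is a knight, and G is a knight.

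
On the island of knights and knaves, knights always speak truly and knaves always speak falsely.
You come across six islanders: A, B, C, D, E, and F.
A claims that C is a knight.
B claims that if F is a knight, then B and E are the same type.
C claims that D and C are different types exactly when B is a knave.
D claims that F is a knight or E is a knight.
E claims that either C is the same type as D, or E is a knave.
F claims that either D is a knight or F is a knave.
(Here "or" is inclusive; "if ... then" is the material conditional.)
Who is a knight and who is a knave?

Since A is a knight, "C is a knight" needs to be True, which holds.
B is a knight; "if F is a knight, then B and E are the same type" is True, as required.
C is a knight, and the claim "D and C are different types exactly when B is a knave" is indeed True.
As a knight, D's statement "F is a knight or E is a knight" should be True; it is.
E is a knight, and the claim "either C is the same type as D, or E is a knave" is indeed True.
As a knight, F's statement "either D is a knight or F is a knave" should be True; it is.

A is a knight, B is a knight, C is a knight, D is a knight, E is a knight, and F is a knight.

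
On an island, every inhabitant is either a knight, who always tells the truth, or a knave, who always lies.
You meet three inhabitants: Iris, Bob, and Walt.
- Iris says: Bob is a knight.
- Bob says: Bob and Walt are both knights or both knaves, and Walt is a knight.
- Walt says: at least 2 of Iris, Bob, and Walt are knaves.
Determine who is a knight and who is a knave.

Knights: Walt. Knaves: Iris and Bob.

Iris is a knave, so "Bob is a knight" must be False — and it is.
As a knave, Bob's statement "Bob and Walt are both knights or both knaves, and Walt is a knight" should be False; it is.
As a knight, Walt's statement "at least 2 of Iris, Bob, and Walt are knaves" should be True; it is.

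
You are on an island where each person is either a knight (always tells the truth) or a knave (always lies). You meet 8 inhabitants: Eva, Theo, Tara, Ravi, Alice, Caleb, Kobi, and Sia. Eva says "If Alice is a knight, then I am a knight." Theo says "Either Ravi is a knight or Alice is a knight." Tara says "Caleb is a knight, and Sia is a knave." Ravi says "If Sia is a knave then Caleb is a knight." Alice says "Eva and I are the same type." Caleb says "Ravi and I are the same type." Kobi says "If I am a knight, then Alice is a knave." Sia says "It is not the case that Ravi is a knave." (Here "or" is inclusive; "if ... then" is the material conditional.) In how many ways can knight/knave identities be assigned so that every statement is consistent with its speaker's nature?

Consistent assignments:
  Eva=knight, Theo=knight, Tara=knave, Ravi=knight, Alice=knave, Caleb=knight, Kobi=knight, Sia=knight
  Eva=knight, Theo=knight, Tara=knave, Ravi=knight, Alice=knave, Caleb=knave, Kobi=knight, Sia=knight

2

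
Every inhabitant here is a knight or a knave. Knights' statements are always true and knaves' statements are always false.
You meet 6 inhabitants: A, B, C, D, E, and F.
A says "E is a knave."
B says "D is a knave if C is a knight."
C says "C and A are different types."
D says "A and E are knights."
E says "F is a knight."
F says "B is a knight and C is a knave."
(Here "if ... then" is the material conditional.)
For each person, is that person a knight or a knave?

Knights: B, E, and F. Knaves: A, C, and D.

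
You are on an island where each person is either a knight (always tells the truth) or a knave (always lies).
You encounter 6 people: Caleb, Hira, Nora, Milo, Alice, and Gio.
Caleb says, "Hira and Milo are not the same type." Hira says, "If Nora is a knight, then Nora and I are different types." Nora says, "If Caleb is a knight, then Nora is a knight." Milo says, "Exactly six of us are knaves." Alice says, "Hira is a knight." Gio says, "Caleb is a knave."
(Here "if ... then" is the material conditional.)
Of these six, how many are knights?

3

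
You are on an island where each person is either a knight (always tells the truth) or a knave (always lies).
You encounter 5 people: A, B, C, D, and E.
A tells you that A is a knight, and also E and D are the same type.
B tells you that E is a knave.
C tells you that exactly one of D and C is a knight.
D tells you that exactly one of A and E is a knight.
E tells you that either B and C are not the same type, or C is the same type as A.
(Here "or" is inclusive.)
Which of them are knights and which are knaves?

A is a knave, B is a knight, C is a knight, D is a knave, and E is a knave.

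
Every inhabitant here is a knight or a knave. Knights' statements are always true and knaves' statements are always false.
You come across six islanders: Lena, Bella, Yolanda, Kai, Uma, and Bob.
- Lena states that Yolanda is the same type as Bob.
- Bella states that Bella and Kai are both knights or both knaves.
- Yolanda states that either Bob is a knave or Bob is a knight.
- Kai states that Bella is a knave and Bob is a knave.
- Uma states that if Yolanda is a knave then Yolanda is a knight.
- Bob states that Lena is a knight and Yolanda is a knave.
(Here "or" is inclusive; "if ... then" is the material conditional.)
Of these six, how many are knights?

3

The unique consistent assignment is Lena=knave, Bella=knave, Yolanda=knight, Kai=knight, Uma=knight, Bob=knave.
That has 3 knights.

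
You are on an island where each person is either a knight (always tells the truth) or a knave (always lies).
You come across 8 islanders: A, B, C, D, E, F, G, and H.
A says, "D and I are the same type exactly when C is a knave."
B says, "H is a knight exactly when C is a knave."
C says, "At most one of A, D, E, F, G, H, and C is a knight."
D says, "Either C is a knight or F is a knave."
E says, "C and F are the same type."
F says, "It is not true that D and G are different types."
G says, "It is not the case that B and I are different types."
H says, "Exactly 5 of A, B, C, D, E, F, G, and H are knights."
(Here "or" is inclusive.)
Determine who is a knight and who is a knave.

A is a knight, and the claim "D and I are the same type exactly when C is a knave" is indeed True.
Since B is a knight, "H is a knight exactly when C is a knave" needs to be True, which holds.
Since C is a knave, "at most one of A, D, E, F, G, H, and C is a knight" needs to be false, which holds.
D is a knight; "either C is a knight or F is a knave" is True, as required.
E is a knight; "C and F are the same type" is True, as required.
F is a knave; "it is not true that D and G are different types" is false, as required.
G is a knave; "it is not the case that B and I are different types" is false, as required.
H is a knight, and the claim "exactly 5 of A, B, C, D, E, F, G, and H are knights" is indeed True.

A is a knight, B is a knight, C is a knave, D is a knight, E is a knight, F is a knave, G is a knave, and H is a knight.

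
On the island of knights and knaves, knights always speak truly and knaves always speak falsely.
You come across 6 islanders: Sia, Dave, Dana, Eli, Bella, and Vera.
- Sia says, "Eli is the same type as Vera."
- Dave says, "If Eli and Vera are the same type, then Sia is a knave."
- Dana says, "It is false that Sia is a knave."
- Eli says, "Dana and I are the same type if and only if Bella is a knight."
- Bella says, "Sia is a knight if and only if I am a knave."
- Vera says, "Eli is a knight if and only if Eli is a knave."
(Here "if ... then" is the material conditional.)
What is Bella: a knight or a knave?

Consistent assignments: {Sia=knave, Dave=knight, Dana=knave, Eli=knight, Bella=knave, Vera=knave}
In every consistent assignment, Bella is a knave.

Bella is a knave.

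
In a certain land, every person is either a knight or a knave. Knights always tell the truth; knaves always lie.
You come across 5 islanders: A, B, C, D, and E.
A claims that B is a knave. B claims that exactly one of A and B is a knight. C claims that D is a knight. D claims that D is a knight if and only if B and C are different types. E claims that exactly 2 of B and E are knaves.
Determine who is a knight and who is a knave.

As a knave, A's statement "B is a knave" should be false; it is.
Since B is a knight, "exactly one of A and B is a knight" needs to be True, which holds.
As a knave, C's statement "D is a knight" should be false; it is.
D is a knave, so "D is a knight if and only if B and C are different types" must be false — and it is.
E is a knave, so "exactly 2 of B and E are knaves" must be false — and it is.

Knights: B. Knaves: A, C, D, and E.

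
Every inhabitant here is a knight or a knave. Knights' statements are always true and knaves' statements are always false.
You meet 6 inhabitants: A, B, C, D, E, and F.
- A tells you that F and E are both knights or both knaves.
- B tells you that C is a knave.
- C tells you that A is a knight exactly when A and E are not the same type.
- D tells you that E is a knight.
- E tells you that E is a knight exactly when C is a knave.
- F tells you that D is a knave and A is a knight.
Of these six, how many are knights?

3

The unique consistent assignment is A=knave, B=knight, C=knave, D=knight, E=knight, F=knave.
That has 3 knights.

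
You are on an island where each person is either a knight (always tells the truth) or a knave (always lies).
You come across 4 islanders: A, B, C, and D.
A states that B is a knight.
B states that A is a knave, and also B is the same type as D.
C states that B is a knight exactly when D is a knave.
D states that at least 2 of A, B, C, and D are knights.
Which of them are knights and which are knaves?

A is a knave, B is a knave, C is a knight, and D is a knight.

A is a knave; "B is a knight" is false, as required.
B is a knave, so "A is a knave, and also B is the same type as D" must be false — and it is.
As a knight, C's statement "B is a knight exactly when D is a knave" should be true; it is.
D is a knight; "at least 2 of A, B, C, and D are knights" is true, as required.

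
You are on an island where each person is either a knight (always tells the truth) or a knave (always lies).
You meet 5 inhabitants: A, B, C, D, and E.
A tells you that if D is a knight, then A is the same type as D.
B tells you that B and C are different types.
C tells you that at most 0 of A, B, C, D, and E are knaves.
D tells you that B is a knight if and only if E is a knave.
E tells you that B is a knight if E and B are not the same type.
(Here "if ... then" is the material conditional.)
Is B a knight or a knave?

B is a knight.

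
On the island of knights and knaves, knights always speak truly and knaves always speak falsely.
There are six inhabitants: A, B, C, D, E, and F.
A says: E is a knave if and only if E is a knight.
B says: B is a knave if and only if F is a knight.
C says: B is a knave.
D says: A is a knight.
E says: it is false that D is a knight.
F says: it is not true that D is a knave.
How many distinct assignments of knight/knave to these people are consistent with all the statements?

2

Consistent assignments:
  A=knave, B=knight, C=knave, D=knave, E=knight, F=knave
  A=knave, B=knave, C=knight, D=knave, E=knight, F=knave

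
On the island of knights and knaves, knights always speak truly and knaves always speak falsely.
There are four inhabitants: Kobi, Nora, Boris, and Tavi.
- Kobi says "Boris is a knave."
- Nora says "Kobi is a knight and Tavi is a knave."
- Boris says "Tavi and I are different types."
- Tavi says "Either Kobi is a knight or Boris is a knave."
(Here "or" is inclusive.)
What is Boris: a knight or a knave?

Consistent assignments: {Kobi=knave, Nora=knave, Boris=knight, Tavi=knave}
In every consistent assignment, Boris is a knight.

Boris is a knight.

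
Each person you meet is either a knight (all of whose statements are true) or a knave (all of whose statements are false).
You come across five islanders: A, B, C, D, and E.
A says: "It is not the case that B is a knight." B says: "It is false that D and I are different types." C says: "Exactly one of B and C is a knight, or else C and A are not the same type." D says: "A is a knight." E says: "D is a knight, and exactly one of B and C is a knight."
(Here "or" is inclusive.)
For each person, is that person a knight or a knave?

A is a knight, B is a knave, C is a knight, D is a knight, and E is a knight.

A (knight): "it is not the case that B is a knight" — true. ✓
B is a knave, and the claim "it is false that D and I are different types" is indeed False.
C is a knight; "exactly one of B and C is a knight, or else C and A are not the same type" is true, as required.
D is a knight; "A is a knight" is true, as required.
E (knight): "D is a knight, and exactly one of B and C is a knight" — true. ✓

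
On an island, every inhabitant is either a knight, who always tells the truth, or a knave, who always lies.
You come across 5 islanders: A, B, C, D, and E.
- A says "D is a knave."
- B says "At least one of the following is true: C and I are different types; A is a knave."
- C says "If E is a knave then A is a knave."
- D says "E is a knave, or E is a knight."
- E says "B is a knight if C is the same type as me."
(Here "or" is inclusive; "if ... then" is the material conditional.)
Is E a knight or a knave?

Consistent assignments: {A=knave, B=knight, C=knight, D=knight, E=knight}
In every consistent assignment, E is a knight.

E is a knight.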